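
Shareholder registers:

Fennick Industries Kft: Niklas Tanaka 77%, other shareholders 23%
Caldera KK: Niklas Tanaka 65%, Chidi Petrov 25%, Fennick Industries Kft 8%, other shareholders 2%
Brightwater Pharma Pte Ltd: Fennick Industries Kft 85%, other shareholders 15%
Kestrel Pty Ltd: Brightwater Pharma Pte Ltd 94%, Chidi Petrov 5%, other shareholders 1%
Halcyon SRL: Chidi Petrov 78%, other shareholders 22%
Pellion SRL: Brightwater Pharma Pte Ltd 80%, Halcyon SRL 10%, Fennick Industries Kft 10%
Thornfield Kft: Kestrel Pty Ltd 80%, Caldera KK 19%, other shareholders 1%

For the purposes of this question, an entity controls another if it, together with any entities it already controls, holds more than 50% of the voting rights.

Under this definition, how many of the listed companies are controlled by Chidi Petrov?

1

Chidi holds 78% of Halcyon, so Chidi controls Halcyon.
No other company's threshold is met.
Chidi controls 1 company.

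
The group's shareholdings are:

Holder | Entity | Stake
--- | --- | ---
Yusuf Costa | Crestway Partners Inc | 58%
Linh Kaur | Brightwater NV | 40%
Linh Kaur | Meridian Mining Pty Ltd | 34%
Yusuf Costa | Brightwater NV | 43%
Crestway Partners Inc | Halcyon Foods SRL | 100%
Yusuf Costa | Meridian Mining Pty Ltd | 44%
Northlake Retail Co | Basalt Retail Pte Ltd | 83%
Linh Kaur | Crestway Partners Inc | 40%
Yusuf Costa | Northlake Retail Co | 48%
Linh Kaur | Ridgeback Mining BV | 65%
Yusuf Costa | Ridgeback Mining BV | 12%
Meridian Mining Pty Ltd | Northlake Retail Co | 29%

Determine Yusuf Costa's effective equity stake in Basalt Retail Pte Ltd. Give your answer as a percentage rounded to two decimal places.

Yusuf reaches Basalt along 2 paths.
Via Northlake: 48% × 83% = 39.84%.
Via Meridian → Northlake: 44% × 29% × 83% = 10.5908%.
Total: 39.84% + 10.5908% = 50.4308%.
Rounded: 50.43%.

50.43%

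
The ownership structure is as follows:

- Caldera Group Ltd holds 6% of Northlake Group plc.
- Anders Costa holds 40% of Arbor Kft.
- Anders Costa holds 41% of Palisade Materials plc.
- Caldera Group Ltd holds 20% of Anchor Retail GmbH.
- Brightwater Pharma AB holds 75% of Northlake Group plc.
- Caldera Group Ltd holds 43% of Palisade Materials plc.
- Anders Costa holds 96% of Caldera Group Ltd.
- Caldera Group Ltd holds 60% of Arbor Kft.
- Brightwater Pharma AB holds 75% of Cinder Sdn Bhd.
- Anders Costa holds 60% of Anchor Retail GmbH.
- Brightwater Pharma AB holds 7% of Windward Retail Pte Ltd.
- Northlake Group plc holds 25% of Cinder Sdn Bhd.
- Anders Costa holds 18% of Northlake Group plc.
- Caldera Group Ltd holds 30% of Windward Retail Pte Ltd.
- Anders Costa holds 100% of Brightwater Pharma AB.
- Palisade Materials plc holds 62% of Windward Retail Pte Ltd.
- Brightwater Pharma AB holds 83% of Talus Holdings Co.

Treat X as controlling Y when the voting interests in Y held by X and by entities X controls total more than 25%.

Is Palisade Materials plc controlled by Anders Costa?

Yes

Anders holds 96% of Caldera, so Anders controls Caldera.
Caldera and Anders together hold 43% + 41% = 84% of Palisade, so Anders controls Palisade.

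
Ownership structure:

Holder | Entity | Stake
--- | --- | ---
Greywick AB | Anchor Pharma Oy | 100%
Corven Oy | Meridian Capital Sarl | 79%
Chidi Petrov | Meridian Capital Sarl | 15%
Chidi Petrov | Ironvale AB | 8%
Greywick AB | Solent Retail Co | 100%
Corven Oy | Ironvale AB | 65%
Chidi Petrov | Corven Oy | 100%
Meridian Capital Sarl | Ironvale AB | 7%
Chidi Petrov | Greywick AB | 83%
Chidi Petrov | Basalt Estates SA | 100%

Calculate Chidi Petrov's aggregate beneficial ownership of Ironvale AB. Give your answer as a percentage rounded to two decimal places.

Chidi reaches Ironvale along 4 paths.
Via Corven → Meridian: 100% × 79% × 7% = 5.53%.
Via Meridian: 15% × 7% = 1.05%.
Via Corven: 100% × 65% = 65%.
Direct stake: 8% = 8%.
Total: 5.53% + 1.05% + 65% + 8% = 79.58%.

79.58%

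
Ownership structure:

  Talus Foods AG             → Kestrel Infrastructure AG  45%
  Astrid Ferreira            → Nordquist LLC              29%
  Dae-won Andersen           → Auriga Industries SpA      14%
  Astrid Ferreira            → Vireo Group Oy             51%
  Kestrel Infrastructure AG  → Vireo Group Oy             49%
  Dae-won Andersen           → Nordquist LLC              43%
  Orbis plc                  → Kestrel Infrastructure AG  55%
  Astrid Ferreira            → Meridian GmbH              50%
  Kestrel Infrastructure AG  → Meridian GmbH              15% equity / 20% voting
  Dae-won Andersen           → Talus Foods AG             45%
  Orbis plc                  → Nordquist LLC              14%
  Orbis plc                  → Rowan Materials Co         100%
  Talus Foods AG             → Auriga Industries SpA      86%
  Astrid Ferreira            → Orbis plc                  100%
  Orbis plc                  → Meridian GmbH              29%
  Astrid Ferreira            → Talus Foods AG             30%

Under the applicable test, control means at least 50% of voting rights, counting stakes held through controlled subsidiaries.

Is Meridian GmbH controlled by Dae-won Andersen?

Dae-won's largest direct stake is 45% in Talus, which does not meet the threshold, so Dae-won controls no company.
Neither Dae-won nor any entity Dae-won controls holds any voting interest in Meridian.
So Dae-won does not control Meridian.

No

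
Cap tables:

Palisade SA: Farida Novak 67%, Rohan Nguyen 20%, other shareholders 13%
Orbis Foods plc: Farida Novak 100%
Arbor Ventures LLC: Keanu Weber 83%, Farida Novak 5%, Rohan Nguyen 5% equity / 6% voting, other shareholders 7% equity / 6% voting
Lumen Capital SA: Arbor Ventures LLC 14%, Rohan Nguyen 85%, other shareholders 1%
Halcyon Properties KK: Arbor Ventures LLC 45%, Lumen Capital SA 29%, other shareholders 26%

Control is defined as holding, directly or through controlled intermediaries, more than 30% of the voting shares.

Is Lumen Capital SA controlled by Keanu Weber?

Keanu holds 83% of Arbor, so Keanu controls Arbor.
Arbor holds 45% of Halcyon, so Keanu controls Halcyon.
In Lumen, Keanu's side holds only 14%, not > 30%.
So Keanu does not control Lumen.

No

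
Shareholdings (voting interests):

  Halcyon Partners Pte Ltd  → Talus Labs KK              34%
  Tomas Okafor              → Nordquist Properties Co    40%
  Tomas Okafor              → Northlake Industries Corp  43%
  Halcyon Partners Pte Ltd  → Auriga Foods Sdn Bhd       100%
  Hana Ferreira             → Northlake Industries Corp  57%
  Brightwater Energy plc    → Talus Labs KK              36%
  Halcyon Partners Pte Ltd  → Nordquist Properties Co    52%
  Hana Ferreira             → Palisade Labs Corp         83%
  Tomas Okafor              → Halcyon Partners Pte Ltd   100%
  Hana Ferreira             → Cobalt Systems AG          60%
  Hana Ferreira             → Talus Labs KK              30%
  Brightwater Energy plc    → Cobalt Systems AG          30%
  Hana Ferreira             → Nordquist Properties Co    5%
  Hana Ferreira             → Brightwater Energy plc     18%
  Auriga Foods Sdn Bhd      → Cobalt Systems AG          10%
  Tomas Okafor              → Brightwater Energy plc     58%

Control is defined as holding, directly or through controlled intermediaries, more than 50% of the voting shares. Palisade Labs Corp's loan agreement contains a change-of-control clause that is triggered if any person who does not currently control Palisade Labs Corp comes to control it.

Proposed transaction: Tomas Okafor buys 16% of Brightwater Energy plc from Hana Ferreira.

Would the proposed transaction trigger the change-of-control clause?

The purchase adds only to Tomas's holdings (Hana's stake shrinks), so Tomas is the only person who could newly come to control Palisade.
Tomas holds 100% of Halcyon, so Tomas controls Halcyon.
Tomas holds 58% of Brightwater, so Tomas controls Brightwater.
Halcyon and Brightwater together hold 34% + 36% = 70% of Talus, so Tomas controls Talus.
Halcyon and Tomas together hold 52% + 40% = 92% of Nordquist, so Tomas controls Nordquist.
Halcyon holds 100% of Auriga, so Tomas controls Auriga.
Neither Tomas nor any entity Tomas controls holds any voting interest in Palisade.
So before the transaction, Tomas does not control Palisade.
After the purchase, Tomas's direct stake in Brightwater rises to 58% + 16% = 74%, and Hana's stake falls to 2%.
Tomas holds 74% of Brightwater, so Tomas controls Brightwater.
After the transaction, neither Tomas nor any entity Tomas controls holds a voting interest in Palisade, so Tomas still does not control it.
No new person acquires control, so the clause is not triggered.

No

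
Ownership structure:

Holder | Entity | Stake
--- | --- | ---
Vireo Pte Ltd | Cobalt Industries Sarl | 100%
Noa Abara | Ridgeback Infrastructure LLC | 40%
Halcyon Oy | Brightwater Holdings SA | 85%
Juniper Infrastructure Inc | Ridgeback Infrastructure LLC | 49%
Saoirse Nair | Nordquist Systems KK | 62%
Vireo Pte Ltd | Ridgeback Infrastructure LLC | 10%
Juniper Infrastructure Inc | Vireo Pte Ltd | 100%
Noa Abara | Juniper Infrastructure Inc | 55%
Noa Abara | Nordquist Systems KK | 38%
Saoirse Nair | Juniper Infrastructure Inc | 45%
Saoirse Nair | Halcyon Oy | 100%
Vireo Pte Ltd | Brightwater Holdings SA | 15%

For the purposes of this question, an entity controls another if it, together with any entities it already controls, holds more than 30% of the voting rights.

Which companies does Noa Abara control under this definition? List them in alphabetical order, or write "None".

Noa holds 38% of Nordquist, so Noa controls Nordquist.
Noa holds 55% of Juniper, so Noa controls Juniper.
Juniper holds 100% of Vireo, so Noa controls Vireo.
Noa and Vireo and Juniper together hold 40% + 10% + 49% = 99% of Ridgeback, so Noa controls Ridgeback.
Vireo holds 100% of Cobalt, so Noa controls Cobalt.
No other company's threshold is met.

Cobalt Industries Sarl, Juniper Infrastructure Inc, Nordquist Systems KK, Ridgeback Infrastructure LLC, Vireo Pte Ltd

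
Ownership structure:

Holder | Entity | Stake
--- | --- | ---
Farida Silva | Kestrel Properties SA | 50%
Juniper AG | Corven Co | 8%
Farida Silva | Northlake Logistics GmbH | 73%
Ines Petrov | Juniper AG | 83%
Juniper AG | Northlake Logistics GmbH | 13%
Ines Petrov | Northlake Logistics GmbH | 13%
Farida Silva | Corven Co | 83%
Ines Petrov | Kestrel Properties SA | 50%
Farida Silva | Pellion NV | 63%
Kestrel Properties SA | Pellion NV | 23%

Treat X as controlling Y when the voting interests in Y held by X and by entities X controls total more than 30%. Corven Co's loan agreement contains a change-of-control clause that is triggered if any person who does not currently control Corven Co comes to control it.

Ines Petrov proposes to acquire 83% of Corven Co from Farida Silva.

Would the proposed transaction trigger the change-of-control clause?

The purchase adds only to Ines's holdings (Farida's stake shrinks), so Ines is the only person who could newly come to control Corven.
Ines holds 50% of Kestrel, so Ines controls Kestrel.
Ines holds 83% of Juniper, so Ines controls Juniper.
In Corven, Ines's side holds only 8%, not > 30%.
So before the transaction, Ines does not control Corven.
After the purchase, Ines holds 83% of Corven directly, and Farida's stake falls to 0%.
Juniper and Ines together hold 8% + 83% = 91% of Corven, so Ines controls Corven.
Ines did not control Corven before and does after, so the clause is triggered.

Yes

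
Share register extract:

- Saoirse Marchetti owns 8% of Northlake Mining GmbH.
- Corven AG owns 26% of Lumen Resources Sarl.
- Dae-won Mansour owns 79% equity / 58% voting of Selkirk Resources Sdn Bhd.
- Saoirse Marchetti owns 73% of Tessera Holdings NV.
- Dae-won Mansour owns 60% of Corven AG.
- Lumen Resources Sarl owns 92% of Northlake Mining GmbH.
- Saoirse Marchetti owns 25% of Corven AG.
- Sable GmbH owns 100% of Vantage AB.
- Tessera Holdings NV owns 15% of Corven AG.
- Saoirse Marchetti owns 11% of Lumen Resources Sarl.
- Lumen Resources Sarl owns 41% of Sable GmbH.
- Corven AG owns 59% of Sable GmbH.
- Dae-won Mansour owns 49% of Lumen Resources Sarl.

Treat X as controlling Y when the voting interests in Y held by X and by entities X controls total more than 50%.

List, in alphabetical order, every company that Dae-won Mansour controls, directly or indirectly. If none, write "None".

Corven AG, Lumen Resources Sarl, Northlake Mining GmbH, Sable GmbH, Selkirk Resources Sdn Bhd, Vantage AB

Dae-won holds 60% of Corven, so Dae-won controls Corven.
Dae-won and Corven together hold 49% + 26% = 75% of Lumen, so Dae-won controls Lumen.
Lumen and Corven together hold 41% + 59% = 100% of Sable, so Dae-won controls Sable.
Lumen holds 92% of Northlake, so Dae-won controls Northlake.
Sable holds 100% of Vantage, so Dae-won controls Vantage.
Dae-won holds 58% of Selkirk, so Dae-won controls Selkirk.
No other company's threshold is met.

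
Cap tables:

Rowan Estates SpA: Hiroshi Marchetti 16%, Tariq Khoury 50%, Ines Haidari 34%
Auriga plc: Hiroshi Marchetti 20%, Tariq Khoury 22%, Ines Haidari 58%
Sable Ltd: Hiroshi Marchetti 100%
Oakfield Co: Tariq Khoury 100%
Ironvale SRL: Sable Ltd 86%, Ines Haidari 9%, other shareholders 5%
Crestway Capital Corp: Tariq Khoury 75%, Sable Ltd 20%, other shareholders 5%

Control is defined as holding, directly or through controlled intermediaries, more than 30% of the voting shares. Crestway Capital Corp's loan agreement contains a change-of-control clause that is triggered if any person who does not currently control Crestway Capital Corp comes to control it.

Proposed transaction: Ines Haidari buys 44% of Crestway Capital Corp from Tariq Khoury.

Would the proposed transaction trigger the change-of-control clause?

The purchase adds only to Ines's holdings (Tariq's stake shrinks), so Ines is the only person who could newly come to control Crestway.
Ines holds 34% of Rowan, so Ines controls Rowan.
Ines holds 58% of Auriga, so Ines controls Auriga.
Neither Ines nor any entity Ines controls holds any voting interest in Crestway.
So before the transaction, Ines does not control Crestway.
After the purchase, Ines holds 44% of Crestway directly, and Tariq's stake falls to 31%.
Ines holds 44% of Crestway, so Ines controls Crestway.
Ines did not control Crestway before and does after, so the clause is triggered.

Yes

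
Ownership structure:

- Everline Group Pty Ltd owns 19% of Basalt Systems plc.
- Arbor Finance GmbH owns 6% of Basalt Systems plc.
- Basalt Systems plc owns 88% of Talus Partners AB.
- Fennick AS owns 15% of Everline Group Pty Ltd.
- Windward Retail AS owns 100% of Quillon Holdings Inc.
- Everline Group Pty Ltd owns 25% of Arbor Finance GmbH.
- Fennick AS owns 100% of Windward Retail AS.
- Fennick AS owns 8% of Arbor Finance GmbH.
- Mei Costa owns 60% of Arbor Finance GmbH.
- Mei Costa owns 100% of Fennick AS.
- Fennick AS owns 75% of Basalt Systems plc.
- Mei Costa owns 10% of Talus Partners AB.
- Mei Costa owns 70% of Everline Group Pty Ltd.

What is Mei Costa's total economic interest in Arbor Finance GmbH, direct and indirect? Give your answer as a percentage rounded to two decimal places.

Mei reaches Arbor along 4 paths.
Direct stake: 60% = 60%.
Via Fennick: 100% × 8% = 8%.
Via Fennick → Everline: 100% × 15% × 25% = 3.75%.
Via Everline: 70% × 25% = 17.5%.
Total: 60% + 8% + 3.75% + 17.5% = 89.25%.

89.25%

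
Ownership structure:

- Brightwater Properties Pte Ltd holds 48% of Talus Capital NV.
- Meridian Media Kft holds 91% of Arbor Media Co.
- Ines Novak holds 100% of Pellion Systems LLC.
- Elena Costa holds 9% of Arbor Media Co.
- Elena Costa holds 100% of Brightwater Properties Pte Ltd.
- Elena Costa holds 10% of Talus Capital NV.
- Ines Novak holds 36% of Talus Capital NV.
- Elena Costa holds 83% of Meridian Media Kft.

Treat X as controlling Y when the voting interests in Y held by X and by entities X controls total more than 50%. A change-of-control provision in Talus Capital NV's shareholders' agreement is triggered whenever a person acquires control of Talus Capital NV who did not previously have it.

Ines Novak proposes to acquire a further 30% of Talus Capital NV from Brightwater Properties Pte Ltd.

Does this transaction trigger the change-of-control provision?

Yes

The purchase adds only to Ines's holdings (Brightwater's stake shrinks), so Ines is the only person who could newly come to control Talus.
Ines holds 100% of Pellion, so Ines controls Pellion.
In Talus, Ines's side holds only 36%, not > 50%.
So before the transaction, Ines does not control Talus.
After the purchase, Ines's direct stake in Talus rises to 36% + 30% = 66%, and Brightwater's stake falls to 18%.
Ines holds 66% of Talus, so Ines controls Talus.
Ines did not control Talus before and does after, so the clause is triggered.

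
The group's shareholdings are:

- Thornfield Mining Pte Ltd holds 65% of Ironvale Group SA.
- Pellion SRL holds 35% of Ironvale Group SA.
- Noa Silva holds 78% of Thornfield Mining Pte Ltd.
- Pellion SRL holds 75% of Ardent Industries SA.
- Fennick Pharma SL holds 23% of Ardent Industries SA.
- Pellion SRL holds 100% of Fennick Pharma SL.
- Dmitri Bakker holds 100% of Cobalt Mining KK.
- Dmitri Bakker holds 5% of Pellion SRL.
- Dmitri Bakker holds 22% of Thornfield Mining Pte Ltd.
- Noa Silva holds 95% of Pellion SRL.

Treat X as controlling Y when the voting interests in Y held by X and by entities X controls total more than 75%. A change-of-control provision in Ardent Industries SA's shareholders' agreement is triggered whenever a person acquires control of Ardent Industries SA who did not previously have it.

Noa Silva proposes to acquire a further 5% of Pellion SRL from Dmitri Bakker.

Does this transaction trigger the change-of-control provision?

No

The purchase adds only to Noa's holdings (Dmitri's stake shrinks), so Noa is the only person who could newly come to control Ardent.
Noa holds 95% of Pellion, so Noa controls Pellion.
Pellion holds 100% of Fennick, so Noa controls Fennick.
Fennick and Pellion together hold 23% + 75% = 98% of Ardent, so Noa controls Ardent.
So Noa already controls Ardent before the transaction.
After the purchase, Noa's direct stake in Pellion rises to 95% + 5% = 100%, and Dmitri's stake falls to 0%.
Noa controlled Ardent already, so this is not a new person acquiring control; every other person's position is unchanged or reduced.
No new person acquires control, so the clause is not triggered.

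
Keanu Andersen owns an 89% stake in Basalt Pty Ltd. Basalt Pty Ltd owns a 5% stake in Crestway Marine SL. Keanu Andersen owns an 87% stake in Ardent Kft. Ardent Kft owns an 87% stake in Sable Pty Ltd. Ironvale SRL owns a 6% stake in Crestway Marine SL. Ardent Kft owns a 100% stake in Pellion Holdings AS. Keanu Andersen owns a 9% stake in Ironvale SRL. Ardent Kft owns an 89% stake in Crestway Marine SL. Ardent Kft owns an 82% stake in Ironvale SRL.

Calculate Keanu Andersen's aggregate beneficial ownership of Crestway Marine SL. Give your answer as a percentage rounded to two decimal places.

Keanu reaches Crestway along 4 paths.
Via Ardent → Ironvale: 87% × 82% × 6% = 4.2804%.
Via Ironvale: 9% × 6% = 0.54%.
Via Basalt: 89% × 5% = 4.45%.
Via Ardent: 87% × 89% = 77.43%.
Total: 4.2804% + 0.54% + 4.45% + 77.43% = 86.7004%.
Rounded: 86.70%.

86.70%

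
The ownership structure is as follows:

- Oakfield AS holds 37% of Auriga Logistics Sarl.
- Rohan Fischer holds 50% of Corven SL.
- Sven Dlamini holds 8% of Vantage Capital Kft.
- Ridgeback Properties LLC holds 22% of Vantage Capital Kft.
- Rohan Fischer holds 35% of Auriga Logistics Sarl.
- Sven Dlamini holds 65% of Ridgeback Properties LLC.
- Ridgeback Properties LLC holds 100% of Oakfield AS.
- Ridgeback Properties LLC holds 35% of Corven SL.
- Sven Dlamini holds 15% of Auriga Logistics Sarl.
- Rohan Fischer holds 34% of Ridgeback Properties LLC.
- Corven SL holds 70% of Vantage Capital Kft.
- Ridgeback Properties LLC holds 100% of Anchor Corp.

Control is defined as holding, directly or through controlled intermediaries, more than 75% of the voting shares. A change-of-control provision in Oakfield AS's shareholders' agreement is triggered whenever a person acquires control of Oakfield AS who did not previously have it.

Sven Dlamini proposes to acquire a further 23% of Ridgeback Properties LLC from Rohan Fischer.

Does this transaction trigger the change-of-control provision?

Yes

The purchase adds only to Sven's holdings (Rohan's stake shrinks), so Sven is the only person who could newly come to control Oakfield.
Sven's largest direct stake is 65% in Ridgeback, which does not meet the threshold, so Sven controls no company.
Neither Sven nor any entity Sven controls holds any voting interest in Oakfield.
So before the transaction, Sven does not control Oakfield.
After the purchase, Sven's direct stake in Ridgeback rises to 65% + 23% = 88%, and Rohan's stake falls to 11%.
Sven holds 88% of Ridgeback, so Sven controls Ridgeback.
Ridgeback holds 100% of Oakfield, so Sven controls Oakfield.
Sven did not control Oakfield before and does after, so the clause is triggered.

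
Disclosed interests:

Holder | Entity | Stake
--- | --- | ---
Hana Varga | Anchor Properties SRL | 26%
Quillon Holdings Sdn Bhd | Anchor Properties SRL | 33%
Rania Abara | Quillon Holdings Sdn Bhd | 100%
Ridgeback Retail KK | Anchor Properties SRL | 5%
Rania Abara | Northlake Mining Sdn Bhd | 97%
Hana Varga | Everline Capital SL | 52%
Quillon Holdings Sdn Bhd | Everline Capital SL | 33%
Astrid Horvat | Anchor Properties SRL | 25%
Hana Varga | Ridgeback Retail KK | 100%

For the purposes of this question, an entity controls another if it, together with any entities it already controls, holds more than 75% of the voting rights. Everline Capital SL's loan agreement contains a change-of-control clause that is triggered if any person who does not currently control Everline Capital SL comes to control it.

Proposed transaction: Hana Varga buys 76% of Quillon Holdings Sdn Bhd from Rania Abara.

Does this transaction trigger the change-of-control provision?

Yes

The purchase adds only to Hana's holdings (Rania's stake shrinks), so Hana is the only person who could newly come to control Everline.
Hana holds 100% of Ridgeback, so Hana controls Ridgeback.
In Everline, Hana's side holds only 52%, not > 75%.
So before the transaction, Hana does not control Everline.
After the purchase, Hana holds 76% of Quillon directly, and Rania's stake falls to 24%.
Hana holds 76% of Quillon, so Hana controls Quillon.
Hana and Quillon together hold 52% + 33% = 85% of Everline, so Hana controls Everline.
Hana did not control Everline before and does after, so the clause is triggered.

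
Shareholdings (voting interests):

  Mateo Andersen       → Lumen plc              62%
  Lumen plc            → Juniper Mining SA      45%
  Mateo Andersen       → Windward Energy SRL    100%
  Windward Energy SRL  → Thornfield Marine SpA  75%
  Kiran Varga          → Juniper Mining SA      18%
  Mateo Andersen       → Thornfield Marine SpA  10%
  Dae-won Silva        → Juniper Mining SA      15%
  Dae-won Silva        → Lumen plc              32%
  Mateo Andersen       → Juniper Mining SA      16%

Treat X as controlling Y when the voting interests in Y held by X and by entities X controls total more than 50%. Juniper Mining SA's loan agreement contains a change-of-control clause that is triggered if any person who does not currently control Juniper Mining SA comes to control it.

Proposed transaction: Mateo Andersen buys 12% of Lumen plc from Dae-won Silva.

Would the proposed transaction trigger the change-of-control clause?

The purchase adds only to Mateo's holdings (Dae-won's stake shrinks), so Mateo is the only person who could newly come to control Juniper.
Mateo holds 62% of Lumen, so Mateo controls Lumen.
Lumen and Mateo together hold 45% + 16% = 61% of Juniper, so Mateo controls Juniper.
So Mateo already controls Juniper before the transaction.
After the purchase, Mateo's direct stake in Lumen rises to 62% + 12% = 74%, and Dae-won's stake falls to 20%.
Mateo controlled Juniper already, so this is not a new person acquiring control; every other person's position is unchanged or reduced.
No new person acquires control, so the clause is not triggered.

No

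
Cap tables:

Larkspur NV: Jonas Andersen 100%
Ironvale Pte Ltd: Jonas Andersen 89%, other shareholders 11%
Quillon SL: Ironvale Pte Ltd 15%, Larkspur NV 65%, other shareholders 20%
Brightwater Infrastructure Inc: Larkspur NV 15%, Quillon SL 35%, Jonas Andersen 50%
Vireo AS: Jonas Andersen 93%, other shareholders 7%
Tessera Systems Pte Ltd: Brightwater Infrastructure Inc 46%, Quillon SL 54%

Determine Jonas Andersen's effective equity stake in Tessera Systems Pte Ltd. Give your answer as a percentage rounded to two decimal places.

84.82%

Jonas reaches Tessera along 6 paths.
Via Larkspur → Brightwater: 100% × 15% × 46% = 6.9%.
Via Ironvale → Quillon → Brightwater: 89% × 15% × 35% × 46% = 2.14935%.
Via Larkspur → Quillon → Brightwater: 100% × 65% × 35% × 46% = 10.465%.
Via Brightwater: 50% × 46% = 23%.
Via Ironvale → Quillon: 89% × 15% × 54% = 7.209%.
Via Larkspur → Quillon: 100% × 65% × 54% = 35.1%.
Total: 6.9% + 2.14935% + 10.465% + 23% + 7.209% + 35.1% = 84.82335%.
Rounded: 84.82%.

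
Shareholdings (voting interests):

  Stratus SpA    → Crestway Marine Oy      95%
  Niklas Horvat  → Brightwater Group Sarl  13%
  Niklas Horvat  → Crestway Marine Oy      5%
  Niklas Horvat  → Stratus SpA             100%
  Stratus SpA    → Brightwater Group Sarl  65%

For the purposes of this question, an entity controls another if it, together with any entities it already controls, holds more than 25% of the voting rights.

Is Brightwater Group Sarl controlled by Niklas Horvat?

Yes

Niklas holds 100% of Stratus, so Niklas controls Stratus.
Niklas and Stratus together hold 13% + 65% = 78% of Brightwater, so Niklas controls Brightwater.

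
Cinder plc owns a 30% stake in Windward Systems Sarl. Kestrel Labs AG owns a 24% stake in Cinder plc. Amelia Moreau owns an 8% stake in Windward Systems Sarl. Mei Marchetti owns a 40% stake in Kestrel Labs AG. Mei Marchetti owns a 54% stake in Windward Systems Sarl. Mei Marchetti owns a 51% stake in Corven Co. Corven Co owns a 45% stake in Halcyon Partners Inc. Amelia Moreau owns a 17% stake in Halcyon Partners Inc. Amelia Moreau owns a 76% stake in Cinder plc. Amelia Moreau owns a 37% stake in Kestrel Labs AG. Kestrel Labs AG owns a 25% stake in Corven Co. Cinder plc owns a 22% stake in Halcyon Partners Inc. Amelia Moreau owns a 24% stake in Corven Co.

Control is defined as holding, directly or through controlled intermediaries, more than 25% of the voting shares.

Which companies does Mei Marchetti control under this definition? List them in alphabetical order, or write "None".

Corven Co, Halcyon Partners Inc, Kestrel Labs AG, Windward Systems Sarl

Mei holds 40% of Kestrel, so Mei controls Kestrel.
Mei holds 54% of Windward, so Mei controls Windward.
Kestrel and Mei together hold 25% + 51% = 76% of Corven, so Mei controls Corven.
Corven holds 45% of Halcyon, so Mei controls Halcyon.
No other company's threshold is met.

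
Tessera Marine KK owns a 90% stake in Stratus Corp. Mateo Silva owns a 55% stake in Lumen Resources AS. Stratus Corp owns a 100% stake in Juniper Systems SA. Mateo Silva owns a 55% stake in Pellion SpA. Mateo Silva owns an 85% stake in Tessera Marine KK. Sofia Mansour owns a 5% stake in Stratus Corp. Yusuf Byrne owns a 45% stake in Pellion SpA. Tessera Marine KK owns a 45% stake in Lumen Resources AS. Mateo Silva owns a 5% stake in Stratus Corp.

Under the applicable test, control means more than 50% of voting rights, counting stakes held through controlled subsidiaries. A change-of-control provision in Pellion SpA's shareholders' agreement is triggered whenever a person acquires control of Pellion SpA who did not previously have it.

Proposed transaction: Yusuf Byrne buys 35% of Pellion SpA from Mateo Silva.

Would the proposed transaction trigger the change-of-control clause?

The purchase adds only to Yusuf's holdings (Mateo's stake shrinks), so Yusuf is the only person who could newly come to control Pellion.
Yusuf's largest direct stake is 45% in Pellion, which does not meet the threshold, so Yusuf controls no company.
In Pellion, Yusuf's side holds only 45%, not > 50%.
So before the transaction, Yusuf does not control Pellion.
After the purchase, Yusuf's direct stake in Pellion rises to 45% + 35% = 80%, and Mateo's stake falls to 20%.
Yusuf holds 80% of Pellion, so Yusuf controls Pellion.
Yusuf did not control Pellion before and does after, so the clause is triggered.

Yes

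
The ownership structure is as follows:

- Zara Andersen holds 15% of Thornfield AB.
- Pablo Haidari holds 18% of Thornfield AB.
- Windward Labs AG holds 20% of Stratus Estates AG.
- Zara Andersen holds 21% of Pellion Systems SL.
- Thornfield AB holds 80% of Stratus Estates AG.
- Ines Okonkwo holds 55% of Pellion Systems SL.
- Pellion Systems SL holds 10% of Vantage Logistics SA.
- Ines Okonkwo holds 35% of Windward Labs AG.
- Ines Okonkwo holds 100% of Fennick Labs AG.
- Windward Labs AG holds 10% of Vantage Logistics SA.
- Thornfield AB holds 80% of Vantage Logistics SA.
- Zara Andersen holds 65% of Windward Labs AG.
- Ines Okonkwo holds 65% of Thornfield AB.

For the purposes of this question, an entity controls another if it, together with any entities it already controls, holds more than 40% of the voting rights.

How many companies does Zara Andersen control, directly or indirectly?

1

Zara holds 65% of Windward, so Zara controls Windward.
No other company's threshold is met.
Zara controls 1 company.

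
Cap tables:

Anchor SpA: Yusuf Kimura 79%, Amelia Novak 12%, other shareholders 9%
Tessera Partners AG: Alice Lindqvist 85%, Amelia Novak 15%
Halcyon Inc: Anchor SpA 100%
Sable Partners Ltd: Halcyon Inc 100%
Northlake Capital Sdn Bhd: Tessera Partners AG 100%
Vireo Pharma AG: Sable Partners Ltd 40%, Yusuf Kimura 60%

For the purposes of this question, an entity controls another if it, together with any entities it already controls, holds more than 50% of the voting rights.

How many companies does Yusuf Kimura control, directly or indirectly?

4

Yusuf holds 79% of Anchor, so Yusuf controls Anchor.
Anchor holds 100% of Halcyon, so Yusuf controls Halcyon.
Halcyon holds 100% of Sable, so Yusuf controls Sable.
Sable and Yusuf together hold 40% + 60% = 100% of Vireo, so Yusuf controls Vireo.
No other company's threshold is met.
Yusuf controls 4 companies.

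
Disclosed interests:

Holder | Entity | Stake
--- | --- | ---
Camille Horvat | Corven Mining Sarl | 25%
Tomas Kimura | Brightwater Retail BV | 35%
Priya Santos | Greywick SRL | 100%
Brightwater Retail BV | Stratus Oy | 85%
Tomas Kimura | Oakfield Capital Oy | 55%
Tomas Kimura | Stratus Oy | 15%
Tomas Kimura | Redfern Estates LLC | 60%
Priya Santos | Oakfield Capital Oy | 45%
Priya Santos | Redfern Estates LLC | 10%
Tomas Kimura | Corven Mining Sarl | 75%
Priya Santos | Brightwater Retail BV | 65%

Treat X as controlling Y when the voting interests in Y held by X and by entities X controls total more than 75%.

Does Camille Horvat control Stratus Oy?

Camille's largest direct stake is 25% in Corven, which does not meet the threshold, so Camille controls no company.
Neither Camille nor any entity Camille controls holds any voting interest in Stratus.
So Camille does not control Stratus.

No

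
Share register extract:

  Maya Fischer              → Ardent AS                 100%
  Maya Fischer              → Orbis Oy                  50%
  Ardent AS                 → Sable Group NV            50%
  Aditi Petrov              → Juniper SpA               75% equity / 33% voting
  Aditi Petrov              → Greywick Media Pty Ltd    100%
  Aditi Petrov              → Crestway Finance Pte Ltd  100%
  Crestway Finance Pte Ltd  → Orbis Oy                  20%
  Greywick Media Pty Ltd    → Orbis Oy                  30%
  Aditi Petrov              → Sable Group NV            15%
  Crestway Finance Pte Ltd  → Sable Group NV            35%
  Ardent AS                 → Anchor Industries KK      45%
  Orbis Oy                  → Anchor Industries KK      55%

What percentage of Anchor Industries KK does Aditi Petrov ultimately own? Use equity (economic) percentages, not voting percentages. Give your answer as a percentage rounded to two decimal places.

Aditi reaches Anchor along 2 paths.
Via Crestway → Orbis: 100% × 20% × 55% = 11%.
Via Greywick → Orbis: 100% × 30% × 55% = 16.5%.
Total: 11% + 16.5% = 27.5%.
Rounded: 27.50%.

27.50%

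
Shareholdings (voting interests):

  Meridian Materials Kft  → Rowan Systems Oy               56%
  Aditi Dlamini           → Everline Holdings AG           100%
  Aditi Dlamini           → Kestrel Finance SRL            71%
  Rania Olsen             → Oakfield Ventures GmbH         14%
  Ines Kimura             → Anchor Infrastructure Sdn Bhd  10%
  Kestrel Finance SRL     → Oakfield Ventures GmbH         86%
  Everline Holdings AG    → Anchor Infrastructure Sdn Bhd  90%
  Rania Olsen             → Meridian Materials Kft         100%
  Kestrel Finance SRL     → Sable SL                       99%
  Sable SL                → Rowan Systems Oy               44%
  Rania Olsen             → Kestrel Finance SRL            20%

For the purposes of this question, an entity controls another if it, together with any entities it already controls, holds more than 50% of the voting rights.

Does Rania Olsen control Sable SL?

Rania holds 100% of Meridian, so Rania controls Meridian.
Meridian holds 56% of Rowan, so Rania controls Rowan.
Neither Rania nor any entity Rania controls holds any voting interest in Sable.
So Rania does not control Sable.

No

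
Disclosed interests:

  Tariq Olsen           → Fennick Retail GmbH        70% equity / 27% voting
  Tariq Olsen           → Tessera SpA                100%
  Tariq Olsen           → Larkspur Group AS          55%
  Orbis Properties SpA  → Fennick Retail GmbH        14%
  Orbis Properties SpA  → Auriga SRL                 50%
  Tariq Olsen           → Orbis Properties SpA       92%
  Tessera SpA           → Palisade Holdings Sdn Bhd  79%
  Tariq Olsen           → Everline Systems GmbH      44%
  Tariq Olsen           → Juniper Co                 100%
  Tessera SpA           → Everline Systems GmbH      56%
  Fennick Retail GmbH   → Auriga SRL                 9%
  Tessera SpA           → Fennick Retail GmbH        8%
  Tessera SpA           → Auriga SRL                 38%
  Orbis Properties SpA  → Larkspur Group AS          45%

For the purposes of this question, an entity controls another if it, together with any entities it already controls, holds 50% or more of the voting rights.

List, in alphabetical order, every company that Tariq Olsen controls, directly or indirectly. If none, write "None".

Auriga SRL, Everline Systems GmbH, Juniper Co, Larkspur Group AS, Orbis Properties SpA, Palisade Holdings Sdn Bhd, Tessera SpA

Tariq holds 92% of Orbis, so Tariq controls Orbis.
Tariq holds 100% of Tessera, so Tariq controls Tessera.
Tariq and Tessera together hold 44% + 56% = 100% of Everline, so Tariq controls Everline.
Tariq holds 100% of Juniper, so Tariq controls Juniper.
Tariq and Orbis together hold 55% + 45% = 100% of Larkspur, so Tariq controls Larkspur.
Tessera and Orbis together hold 38% + 50% = 88% of Auriga, so Tariq controls Auriga.
Tessera holds 79% of Palisade, so Tariq controls Palisade.
No other company's threshold is met.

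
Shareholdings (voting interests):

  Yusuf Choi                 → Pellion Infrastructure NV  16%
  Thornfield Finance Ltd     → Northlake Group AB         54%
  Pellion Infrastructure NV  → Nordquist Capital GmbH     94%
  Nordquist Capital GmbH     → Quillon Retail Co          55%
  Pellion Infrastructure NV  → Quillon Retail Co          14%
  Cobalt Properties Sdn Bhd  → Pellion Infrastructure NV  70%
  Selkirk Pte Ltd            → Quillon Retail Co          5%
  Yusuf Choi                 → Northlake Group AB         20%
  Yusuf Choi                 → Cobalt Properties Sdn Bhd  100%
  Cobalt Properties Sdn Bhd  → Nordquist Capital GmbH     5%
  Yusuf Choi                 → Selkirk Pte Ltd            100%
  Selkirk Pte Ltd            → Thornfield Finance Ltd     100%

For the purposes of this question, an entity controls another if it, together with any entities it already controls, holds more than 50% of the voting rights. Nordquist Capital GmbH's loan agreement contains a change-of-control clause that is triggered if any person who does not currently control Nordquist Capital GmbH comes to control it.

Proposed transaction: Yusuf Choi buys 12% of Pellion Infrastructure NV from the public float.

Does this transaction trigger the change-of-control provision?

No

The purchase changes only Yusuf's holdings, so Yusuf is the only person who could newly come to control Nordquist.
Yusuf holds 100% of Cobalt, so Yusuf controls Cobalt.
Cobalt and Yusuf together hold 70% + 16% = 86% of Pellion, so Yusuf controls Pellion.
Pellion and Cobalt together hold 94% + 5% = 99% of Nordquist, so Yusuf controls Nordquist.
So Yusuf already controls Nordquist before the transaction.
After the purchase, Yusuf's direct stake in Pellion rises to 16% + 12% = 28%.
Yusuf controlled Nordquist already, so this is not a new person acquiring control; every other person's position is unchanged or reduced.
No new person acquires control, so the clause is not triggered.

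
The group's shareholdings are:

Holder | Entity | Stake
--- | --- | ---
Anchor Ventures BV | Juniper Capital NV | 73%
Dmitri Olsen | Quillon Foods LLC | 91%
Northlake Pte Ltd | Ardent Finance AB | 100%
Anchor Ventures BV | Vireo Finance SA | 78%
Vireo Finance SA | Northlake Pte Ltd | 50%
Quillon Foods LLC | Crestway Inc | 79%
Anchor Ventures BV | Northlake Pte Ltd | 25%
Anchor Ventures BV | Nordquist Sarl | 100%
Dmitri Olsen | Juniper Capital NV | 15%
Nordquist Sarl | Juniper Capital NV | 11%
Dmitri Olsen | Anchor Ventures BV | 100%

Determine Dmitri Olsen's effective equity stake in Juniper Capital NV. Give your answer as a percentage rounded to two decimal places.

Dmitri reaches Juniper along 3 paths.
Via Anchor: 100% × 73% = 73%.
Direct stake: 15% = 15%.
Via Anchor → Nordquist: 100% × 100% × 11% = 11%.
Total: 73% + 15% + 11% = 99%.
Rounded: 99.00%.

99.00%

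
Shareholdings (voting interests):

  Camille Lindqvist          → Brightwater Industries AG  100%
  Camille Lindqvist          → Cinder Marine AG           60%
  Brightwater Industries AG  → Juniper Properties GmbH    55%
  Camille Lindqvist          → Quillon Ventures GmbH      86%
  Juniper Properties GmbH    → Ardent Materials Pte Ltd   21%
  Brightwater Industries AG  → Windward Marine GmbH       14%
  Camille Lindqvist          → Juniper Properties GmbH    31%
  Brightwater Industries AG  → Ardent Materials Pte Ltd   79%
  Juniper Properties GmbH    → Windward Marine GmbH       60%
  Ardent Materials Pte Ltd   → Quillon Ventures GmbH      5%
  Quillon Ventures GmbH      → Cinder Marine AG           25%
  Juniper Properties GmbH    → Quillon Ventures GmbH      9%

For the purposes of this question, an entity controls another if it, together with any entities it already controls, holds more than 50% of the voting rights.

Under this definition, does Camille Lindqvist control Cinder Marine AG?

Camille holds 100% of Brightwater, so Camille controls Brightwater.
Brightwater and Camille together hold 55% + 31% = 86% of Juniper, so Camille controls Juniper.
Juniper and Brightwater together hold 21% + 79% = 100% of Ardent, so Camille controls Ardent.
Juniper and Ardent and Camille together hold 9% + 5% + 86% = 100% of Quillon, so Camille controls Quillon.
Quillon and Camille together hold 25% + 60% = 85% of Cinder, so Camille controls Cinder.

Yes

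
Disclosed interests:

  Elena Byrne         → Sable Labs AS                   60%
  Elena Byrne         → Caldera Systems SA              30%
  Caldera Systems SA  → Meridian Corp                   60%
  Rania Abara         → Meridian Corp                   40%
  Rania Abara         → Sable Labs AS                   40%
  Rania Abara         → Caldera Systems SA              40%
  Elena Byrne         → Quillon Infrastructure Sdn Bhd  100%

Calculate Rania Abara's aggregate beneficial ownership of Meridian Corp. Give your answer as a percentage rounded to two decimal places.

64.00%

Rania reaches Meridian along 2 paths.
Direct stake: 40% = 40%.
Via Caldera: 40% × 60% = 24%.
Total: 40% + 24% = 64%.
Rounded: 64.00%.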